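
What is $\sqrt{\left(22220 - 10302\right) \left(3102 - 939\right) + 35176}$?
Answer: $\sqrt{25813810} \approx 5080.7$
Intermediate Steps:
$\sqrt{\left(22220 - 10302\right) \left(3102 - 939\right) + 35176} = \sqrt{11918 \left(3102 + \left(-4734 + 3795\right)\right) + 35176} = \sqrt{11918 \left(3102 - 939\right) + 35176} = \sqrt{11918 \cdot 2163 + 35176} = \sqrt{25778634 + 35176} = \sqrt{25813810}$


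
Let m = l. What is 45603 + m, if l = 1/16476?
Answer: 751355029/16476 ≈ 45603.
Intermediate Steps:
l = 1/16476 ≈ 6.0694e-5
m = 1/16476 ≈ 6.0694e-5
45603 + m = 45603 + 1/16476 = 751355029/16476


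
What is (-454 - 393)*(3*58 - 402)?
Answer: 193116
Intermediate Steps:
(-454 - 393)*(3*58 - 402) = -847*(174 - 402) = -847*(-228) = 193116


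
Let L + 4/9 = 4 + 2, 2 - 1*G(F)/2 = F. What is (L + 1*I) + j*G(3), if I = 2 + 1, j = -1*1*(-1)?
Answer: 59/9 ≈ 6.5556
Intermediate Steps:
G(F) = 4 - 2*F
j = 1 (j = -1*(-1) = 1)
I = 3
L = 50/9 (L = -4/9 + (4 + 2) = -4/9 + 6 = 50/9 ≈ 5.5556)
(L + 1*I) + j*G(3) = (50/9 + 1*3) + 1*(4 - 2*3) = (50/9 + 3) + 1*(4 - 6) = 77/9 + 1*(-2) = 77/9 - 2 = 59/9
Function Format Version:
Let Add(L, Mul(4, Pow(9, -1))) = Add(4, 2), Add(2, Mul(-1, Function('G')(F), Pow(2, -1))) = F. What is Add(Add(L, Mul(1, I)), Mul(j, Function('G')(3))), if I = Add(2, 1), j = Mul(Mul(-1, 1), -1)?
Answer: Rational(59, 9) ≈ 6.5556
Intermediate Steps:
Function('G')(F) = Add(4, Mul(-2, F))
j = 1 (j = Mul(-1, -1) = 1)
I = 3
L = Rational(50, 9) (L = Add(Rational(-4, 9), Add(4, 2)) = Add(Rational(-4, 9), 6) = Rational(50, 9) ≈ 5.5556)
Add(Add(L, Mul(1, I)), Mul(j, Function('G')(3))) = Add(Add(Rational(50, 9), Mul(1, 3)), Mul(1, Add(4, Mul(-2, 3)))) = Add(Add(Rational(50, 9), 3), Mul(1, Add(4, -6))) = Add(Rational(77, 9), Mul(1, -2)) = Add(Rational(77, 9), -2) = Rational(59, 9)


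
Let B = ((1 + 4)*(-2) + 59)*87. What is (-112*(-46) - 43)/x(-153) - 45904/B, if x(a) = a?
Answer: -1066777/24157 ≈ -44.160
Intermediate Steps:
B = 4263 (B = (5*(-2) + 59)*87 = (-10 + 59)*87 = 49*87 = 4263)
(-112*(-46) - 43)/x(-153) - 45904/B = (-112*(-46) - 43)/(-153) - 45904/4263 = (5152 - 43)*(-1/153) - 45904*1/4263 = 5109*(-1/153) - 45904/4263 = -1703/51 - 45904/4263 = -1066777/24157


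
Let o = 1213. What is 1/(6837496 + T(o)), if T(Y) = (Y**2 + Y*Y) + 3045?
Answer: 1/9783279 ≈ 1.0222e-7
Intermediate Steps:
T(Y) = 3045 + 2*Y**2 (T(Y) = (Y**2 + Y**2) + 3045 = 2*Y**2 + 3045 = 3045 + 2*Y**2)
1/(6837496 + T(o)) = 1/(6837496 + (3045 + 2*1213**2)) = 1/(6837496 + (3045 + 2*1471369)) = 1/(6837496 + (3045 + 2942738)) = 1/(6837496 + 2945783) = 1/9783279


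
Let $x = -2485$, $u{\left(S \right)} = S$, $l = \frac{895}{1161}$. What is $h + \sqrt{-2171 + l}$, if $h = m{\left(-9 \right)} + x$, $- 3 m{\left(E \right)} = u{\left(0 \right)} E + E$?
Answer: $-2482 + \frac{58 i \sqrt{96621}}{387} \approx -2482.0 + 46.586 i$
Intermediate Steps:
$l = \frac{895}{1161}$ ($l = 895 \cdot \frac{1}{1161} = \frac{895}{1161} \approx 0.77089$)
$m{\left(E \right)} = - \frac{E}{3}$ ($m{\left(E \right)} = - \frac{0 E + E}{3} = - \frac{0 + E}{3} = - \frac{E}{3}$)
$h = -2482$ ($h = \left(- \frac{1}{3}\right) \left(-9\right) - 2485 = 3 - 2485 = -2482$)
$h + \sqrt{-2171 + l} = -2482 + \sqrt{-2171 + \frac{895}{1161}} = -2482 + \sqrt{- \frac{2519636}{1161}} = -2482 + \frac{58 i \sqrt{96621}}{387}$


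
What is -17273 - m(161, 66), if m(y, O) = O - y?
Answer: -17178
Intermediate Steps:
-17273 - m(161, 66) = -17273 - (66 - 1*161) = -17273 - (66 - 161) = -17273 - 1*(-95) = -17273 + 95 = -17178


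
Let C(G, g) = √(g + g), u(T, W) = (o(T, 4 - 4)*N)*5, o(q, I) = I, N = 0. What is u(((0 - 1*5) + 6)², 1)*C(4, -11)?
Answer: 0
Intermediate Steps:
u(T, W) = 0 (u(T, W) = ((4 - 4)*0)*5 = (0*0)*5 = 0*5 = 0)
C(G, g) = √2*√g (C(G, g) = √(2*g) = √2*√g)
u(((0 - 1*5) + 6)², 1)*C(4, -11) = 0*(√2*√(-11)) = 0*(√2*(I*√11)) = 0*(I*√22) = 0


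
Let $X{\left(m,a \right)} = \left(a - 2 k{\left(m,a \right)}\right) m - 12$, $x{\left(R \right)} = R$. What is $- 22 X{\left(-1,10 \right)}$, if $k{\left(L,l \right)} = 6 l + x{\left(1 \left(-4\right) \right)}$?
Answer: $-1980$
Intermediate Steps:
$k{\left(L,l \right)} = -4 + 6 l$ ($k{\left(L,l \right)} = 6 l + 1 \left(-4\right) = 6 l - 4 = -4 + 6 l$)
$X{\left(m,a \right)} = -12 + m \left(8 - 11 a\right)$ ($X{\left(m,a \right)} = \left(a - 2 \left(-4 + 6 a\right)\right) m - 12 = \left(a - \left(-8 + 12 a\right)\right) m - 12 = \left(8 - 11 a\right) m - 12 = m \left(8 - 11 a\right) - 12 = -12 + m \left(8 - 11 a\right)$)
$- 22 X{\left(-1,10 \right)} = - 22 \left(-12 + 8 \left(-1\right) - 110 \left(-1\right)\right) = - 22 \left(-12 - 8 + 110\right) = \left(-22\right) 90 = -1980$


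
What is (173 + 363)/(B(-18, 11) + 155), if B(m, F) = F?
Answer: 268/83 ≈ 3.2289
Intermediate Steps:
(173 + 363)/(B(-18, 11) + 155) = (173 + 363)/(11 + 155) = 536/166 = 536*(1/166) = 268/83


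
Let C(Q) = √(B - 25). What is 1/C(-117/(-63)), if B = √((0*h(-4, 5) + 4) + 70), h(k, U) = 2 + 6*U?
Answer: -I/√(25 - √74) ≈ -0.24695*I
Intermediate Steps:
B = √74 (B = √((0*(2 + 6*5) + 4) + 70) = √((0*(2 + 30) + 4) + 70) = √((0*32 + 4) + 70) = √((0 + 4) + 70) = √(4 + 70) = √74 ≈ 8.6023)
C(Q) = √(-25 + √74) (C(Q) = √(√74 - 25) = √(-25 + √74))
1/C(-117/(-63)) = 1/(√(-25 + √74)) = (-25 + √74)^(-½)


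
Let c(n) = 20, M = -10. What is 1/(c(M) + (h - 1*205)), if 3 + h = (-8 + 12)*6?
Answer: -1/164 ≈ -0.0060976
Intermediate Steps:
h = 21 (h = -3 + (-8 + 12)*6 = -3 + 4*6 = -3 + 24 = 21)
1/(c(M) + (h - 1*205)) = 1/(20 + (21 - 1*205)) = 1/(20 + (21 - 205)) = 1/(20 - 184) = 1/(-164) = -1/164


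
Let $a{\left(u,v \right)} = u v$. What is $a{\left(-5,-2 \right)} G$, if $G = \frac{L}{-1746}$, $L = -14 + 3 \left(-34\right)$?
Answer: $\frac{580}{873} \approx 0.66438$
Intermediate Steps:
$L = -116$ ($L = -14 - 102 = -116$)
$G = \frac{58}{873}$ ($G = - \frac{116}{-1746} = \left(-116\right) \left(- \frac{1}{1746}\right) = \frac{58}{873} \approx 0.066438$)
$a{\left(-5,-2 \right)} G = \left(-5\right) \left(-2\right) \frac{58}{873} = 10 \cdot \frac{58}{873} = \frac{580}{873}$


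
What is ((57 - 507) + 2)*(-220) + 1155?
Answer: 99715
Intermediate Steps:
((57 - 507) + 2)*(-220) + 1155 = (-450 + 2)*(-220) + 1155 = -448*(-220) + 1155 = 98560 + 1155 = 99715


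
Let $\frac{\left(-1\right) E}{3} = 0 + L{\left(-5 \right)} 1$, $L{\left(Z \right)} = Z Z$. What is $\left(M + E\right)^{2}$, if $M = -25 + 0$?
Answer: $10000$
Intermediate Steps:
$L{\left(Z \right)} = Z^{2}$
$M = -25$
$E = -75$ ($E = - 3 \left(0 + \left(-5\right)^{2} \cdot 1\right) = - 3 \left(0 + 25 \cdot 1\right) = - 3 \left(0 + 25\right) = \left(-3\right) 25 = -75$)
$\left(M + E\right)^{2} = \left(-25 - 75\right)^{2} = \left(-100\right)^{2} = 10000$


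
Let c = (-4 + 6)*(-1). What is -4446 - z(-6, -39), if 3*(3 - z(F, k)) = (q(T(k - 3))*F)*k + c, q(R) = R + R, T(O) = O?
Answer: -33005/3 ≈ -11002.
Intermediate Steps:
q(R) = 2*R
c = -2 (c = 2*(-1) = -2)
z(F, k) = 11/3 - F*k*(-6 + 2*k)/3 (z(F, k) = 3 - (((2*(k - 3))*F)*k - 2)/3 = 3 - (((2*(-3 + k))*F)*k - 2)/3 = 3 - (((-6 + 2*k)*F)*k - 2)/3 = 3 - ((F*(-6 + 2*k))*k - 2)/3 = 3 - (F*k*(-6 + 2*k) - 2)/3 = 3 - (-2 + F*k*(-6 + 2*k))/3 = 3 + (⅔ - F*k*(-6 + 2*k)/3) = 11/3 - F*k*(-6 + 2*k)/3)
-4446 - z(-6, -39) = -4446 - (11/3 - ⅔*(-6)*(-39)*(-3 - 39)) = -4446 - (11/3 - ⅔*(-6)*(-39)*(-42)) = -4446 - (11/3 + 6552) = -4446 - 1*19667/3 = -4446 - 19667/3 = -33005/3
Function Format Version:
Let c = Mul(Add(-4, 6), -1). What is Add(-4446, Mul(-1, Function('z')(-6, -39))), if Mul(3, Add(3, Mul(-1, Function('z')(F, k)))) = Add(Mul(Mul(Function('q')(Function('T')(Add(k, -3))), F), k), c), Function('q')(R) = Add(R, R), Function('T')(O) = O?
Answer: Rational(-33005, 3) ≈ -11002.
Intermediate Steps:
Function('q')(R) = Mul(2, R)
c = -2 (c = Mul(2, -1) = -2)
Function('z')(F, k) = Add(Rational(11, 3), Mul(Rational(-1, 3), F, k, Add(-6, Mul(2, k)))) (Function('z')(F, k) = Add(3, Mul(Rational(-1, 3), Add(Mul(Mul(Mul(2, Add(k, -3)), F), k), -2))) = Add(3, Mul(Rational(-1, 3), Add(Mul(Mul(Mul(2, Add(-3, k)), F), k), -2))) = Add(3, Mul(Rational(-1, 3), Add(Mul(Mul(Add(-6, Mul(2, k)), F), k), -2))) = Add(3, Mul(Rational(-1, 3), Add(Mul(Mul(F, Add(-6, Mul(2, k))), k), -2))) = Add(3, Mul(Rational(-1, 3), Add(Mul(F, k, Add(-6, Mul(2, k))), -2))) = Add(3, Mul(Rational(-1, 3), Add(-2, Mul(F, k, Add(-6, Mul(2, k)))))) = Add(3, Add(Rational(2, 3), Mul(Rational(-1, 3), F, k, Add(-6, Mul(2, k))))) = Add(Rational(11, 3), Mul(Rational(-1, 3), F, k, Add(-6, Mul(2, k)))))
Add(-4446, Mul(-1, Function('z')(-6, -39))) = Add(-4446, Mul(-1, Add(Rational(11, 3), Mul(Rational(-2, 3), -6, -39, Add(-3, -39))))) = Add(-4446, Mul(-1, Add(Rational(11, 3), Mul(Rational(-2, 3), -6, -39, -42)))) = Add(-4446, Mul(-1, Add(Rational(11, 3), 6552))) = Add(-4446, Mul(-1, Rational(19667, 3))) = Add(-4446, Rational(-19667, 3)) = Rational(-33005, 3)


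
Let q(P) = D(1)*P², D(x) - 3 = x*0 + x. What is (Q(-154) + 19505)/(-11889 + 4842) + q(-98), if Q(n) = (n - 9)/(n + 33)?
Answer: 3639384836/94743 ≈ 38413.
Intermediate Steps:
D(x) = 3 + x (D(x) = 3 + (x*0 + x) = 3 + (0 + x) = 3 + x)
q(P) = 4*P² (q(P) = (3 + 1)*P² = 4*P²)
Q(n) = (-9 + n)/(33 + n)
(Q(-154) + 19505)/(-11889 + 4842) + q(-98) = ((-9 - 154)/(33 - 154) + 19505)/(-11889 + 4842) + 4*(-98)² = (-163/(-121) + 19505)/(-7047) + 4*9604 = (-1/121*(-163) + 19505)*(-1/7047) + 38416 = (163/121 + 19505)*(-1/7047) + 38416 = (2360268/121)*(-1/7047) + 38416 = -262252/94743 + 38416 = 3639384836/94743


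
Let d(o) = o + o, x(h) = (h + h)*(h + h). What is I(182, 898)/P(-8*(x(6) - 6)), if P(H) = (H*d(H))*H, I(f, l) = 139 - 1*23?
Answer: -29/672786432 ≈ -4.3104e-8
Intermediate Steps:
x(h) = 4*h² (x(h) = (2*h)*(2*h) = 4*h²)
I(f, l) = 116 (I(f, l) = 139 - 23 = 116)
d(o) = 2*o
P(H) = 2*H³ (P(H) = (H*(2*H))*H = (2*H²)*H = 2*H³)
I(182, 898)/P(-8*(x(6) - 6)) = 116/((2*(-8*(4*6² - 6))³)) = 116/((2*(-8*(4*36 - 6))³)) = 116/((2*(-8*(144 - 6))³)) = 116/((2*(-8*138)³)) = 116/((2*(-1104)³)) = 116/((2*(-1345572864))) = 116/(-2691145728) = 116*(-1/2691145728) = -29/672786432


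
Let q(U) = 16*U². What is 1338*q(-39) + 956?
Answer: 32562524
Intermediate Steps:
1338*q(-39) + 956 = 1338*(16*(-39)²) + 956 = 1338*(16*1521) + 956 = 1338*24336 + 956 = 32561568 + 956 = 32562524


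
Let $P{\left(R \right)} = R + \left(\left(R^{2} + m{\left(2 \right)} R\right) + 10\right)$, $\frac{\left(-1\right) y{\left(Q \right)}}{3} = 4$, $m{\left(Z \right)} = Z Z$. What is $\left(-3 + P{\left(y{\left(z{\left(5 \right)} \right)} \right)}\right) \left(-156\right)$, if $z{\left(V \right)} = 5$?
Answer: $-14196$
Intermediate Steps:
$m{\left(Z \right)} = Z^{2}$
$y{\left(Q \right)} = -12$ ($y{\left(Q \right)} = \left(-3\right) 4 = -12$)
$P{\left(R \right)} = 10 + R^{2} + 5 R$ ($P{\left(R \right)} = R + \left(\left(R^{2} + 2^{2} R\right) + 10\right) = R + \left(\left(R^{2} + 4 R\right) + 10\right) = R + \left(10 + R^{2} + 4 R\right) = 10 + R^{2} + 5 R$)
$\left(-3 + P{\left(y{\left(z{\left(5 \right)} \right)} \right)}\right) \left(-156\right) = \left(-3 + \left(10 + \left(-12\right)^{2} + 5 \left(-12\right)\right)\right) \left(-156\right) = \left(-3 + \left(10 + 144 - 60\right)\right) \left(-156\right) = \left(-3 + 94\right) \left(-156\right) = 91 \left(-156\right) = -14196$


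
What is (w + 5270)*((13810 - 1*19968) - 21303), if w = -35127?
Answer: 819903077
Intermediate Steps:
(w + 5270)*((13810 - 1*19968) - 21303) = (-35127 + 5270)*((13810 - 1*19968) - 21303) = -29857*((13810 - 19968) - 21303) = -29857*(-6158 - 21303) = -29857*(-27461) = 819903077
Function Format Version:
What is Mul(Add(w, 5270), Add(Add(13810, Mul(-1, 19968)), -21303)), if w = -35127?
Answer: 819903077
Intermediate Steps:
Mul(Add(w, 5270), Add(Add(13810, Mul(-1, 19968)), -21303)) = Mul(Add(-35127, 5270), Add(Add(13810, Mul(-1, 19968)), -21303)) = Mul(-29857, Add(Add(13810, -19968), -21303)) = Mul(-29857, Add(-6158, -21303)) = Mul(-29857, -27461) = 819903077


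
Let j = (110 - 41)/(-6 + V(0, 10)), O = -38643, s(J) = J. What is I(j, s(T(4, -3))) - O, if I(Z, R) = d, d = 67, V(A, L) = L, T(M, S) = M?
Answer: 38710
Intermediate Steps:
j = 69/4 (j = (110 - 41)/(-6 + 10) = 69/4 ≈ 17.250)
I(Z, R) = 67
I(j, s(T(4, -3))) - O = 67 - 1*(-38643) = 67 + 38643 = 38710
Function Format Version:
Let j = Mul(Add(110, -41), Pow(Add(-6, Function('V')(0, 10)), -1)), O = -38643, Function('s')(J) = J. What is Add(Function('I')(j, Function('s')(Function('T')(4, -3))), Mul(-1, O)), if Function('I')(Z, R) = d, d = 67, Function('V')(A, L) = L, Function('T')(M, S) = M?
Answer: 38710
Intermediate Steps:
j = Rational(69, 4) (j = Mul(Add(110, -41), Pow(Add(-6, 10), -1)) = Mul(69, Pow(4, -1)) = Mul(69, Rational(1, 4)) = Rational(69, 4) ≈ 17.250)
Function('I')(Z, R) = 67
Add(Function('I')(j, Function('s')(Function('T')(4, -3))), Mul(-1, O)) = Add(67, Mul(-1, -38643)) = Add(67, 38643) = 38710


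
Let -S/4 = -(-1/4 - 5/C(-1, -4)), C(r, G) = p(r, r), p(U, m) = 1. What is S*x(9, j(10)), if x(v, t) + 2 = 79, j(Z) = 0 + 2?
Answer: -1617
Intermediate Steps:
j(Z) = 2
C(r, G) = 1
x(v, t) = 77 (x(v, t) = -2 + 79 = 77)
S = -21 (S = -(-4)*(-1/4 - 5/1) = -(-4)*(-1*1/4 - 5*1) = -(-4)*(-1/4 - 5) = -(-4)*(-21)/4 = -4*21/4 = -21)
S*x(9, j(10)) = -21*77 = -1617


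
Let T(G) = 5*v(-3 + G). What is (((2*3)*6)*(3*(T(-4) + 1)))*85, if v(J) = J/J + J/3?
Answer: -52020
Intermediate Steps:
v(J) = 1 + J/3 (v(J) = 1 + J*(⅓) = 1 + J/3)
T(G) = 5*G/3 (T(G) = 5*(1 + (-3 + G)/3) = 5*(1 + (-1 + G/3)) = 5*(G/3) = 5*G/3)
(((2*3)*6)*(3*(T(-4) + 1)))*85 = (((2*3)*6)*(3*((5/3)*(-4) + 1)))*85 = ((6*6)*(3*(-20/3 + 1)))*85 = (36*(3*(-17/3)))*85 = (36*(-17))*85 = -612*85 = -52020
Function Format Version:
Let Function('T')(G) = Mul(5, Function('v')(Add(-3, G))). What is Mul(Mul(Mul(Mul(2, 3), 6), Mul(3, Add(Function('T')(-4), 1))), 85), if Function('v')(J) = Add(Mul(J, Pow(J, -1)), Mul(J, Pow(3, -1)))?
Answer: -52020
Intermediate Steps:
Function('v')(J) = Add(1, Mul(Rational(1, 3), J)) (Function('v')(J) = Add(1, Mul(J, Rational(1, 3))) = Add(1, Mul(Rational(1, 3), J)))
Function('T')(G) = Mul(Rational(5, 3), G) (Function('T')(G) = Mul(5, Add(1, Mul(Rational(1, 3), Add(-3, G)))) = Mul(5, Add(1, Add(-1, Mul(Rational(1, 3), G)))) = Mul(5, Mul(Rational(1, 3), G)) = Mul(Rational(5, 3), G))
Mul(Mul(Mul(Mul(2, 3), 6), Mul(3, Add(Function('T')(-4), 1))), 85) = Mul(Mul(Mul(Mul(2, 3), 6), Mul(3, Add(Mul(Rational(5, 3), -4), 1))), 85) = Mul(Mul(Mul(6, 6), Mul(3, Add(Rational(-20, 3), 1))), 85) = Mul(Mul(36, Mul(3, Rational(-17, 3))), 85) = Mul(Mul(36, -17), 85) = Mul(-612, 85) = -52020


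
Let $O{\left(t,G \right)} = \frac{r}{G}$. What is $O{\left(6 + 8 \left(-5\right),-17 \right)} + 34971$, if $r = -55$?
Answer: $\frac{594562}{17} \approx 34974.0$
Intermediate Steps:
$O{\left(t,G \right)} = - \frac{55}{G}$
$O{\left(6 + 8 \left(-5\right),-17 \right)} + 34971 = - \frac{55}{-17} + 34971 = \left(-55\right) \left(- \frac{1}{17}\right) + 34971 = \frac{55}{17} + 34971 = \frac{594562}{17}$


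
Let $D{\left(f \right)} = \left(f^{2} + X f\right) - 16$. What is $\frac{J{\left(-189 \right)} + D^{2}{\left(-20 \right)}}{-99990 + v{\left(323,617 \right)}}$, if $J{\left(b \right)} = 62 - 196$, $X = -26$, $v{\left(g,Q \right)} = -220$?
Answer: $- \frac{408541}{50105} \approx -8.1537$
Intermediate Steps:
$J{\left(b \right)} = -134$ ($J{\left(b \right)} = 62 - 196 = -134$)
$D{\left(f \right)} = -16 + f^{2} - 26 f$ ($D{\left(f \right)} = \left(f^{2} - 26 f\right) - 16 = -16 + f^{2} - 26 f$)
$\frac{J{\left(-189 \right)} + D^{2}{\left(-20 \right)}}{-99990 + v{\left(323,617 \right)}} = \frac{-134 + \left(-16 + \left(-20\right)^{2} - -520\right)^{2}}{-99990 - 220} = \frac{-134 + \left(-16 + 400 + 520\right)^{2}}{-100210} = \left(-134 + 904^{2}\right) \left(- \frac{1}{100210}\right) = \left(-134 + 817216\right) \left(- \frac{1}{100210}\right) = 817082 \left(- \frac{1}{100210}\right) = - \frac{408541}{50105}$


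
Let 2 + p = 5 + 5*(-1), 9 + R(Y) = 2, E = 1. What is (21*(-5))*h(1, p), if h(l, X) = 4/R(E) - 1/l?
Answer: 165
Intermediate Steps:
R(Y) = -7 (R(Y) = -9 + 2 = -7)
p = -2 (p = -2 + (5 + 5*(-1)) = -2 + (5 - 5) = -2 + 0 = -2)
h(l, X) = -4/7 - 1/l (h(l, X) = 4/(-7) - 1/l = 4*(-⅐) - 1/l = -4/7 - 1/l)
(21*(-5))*h(1, p) = (21*(-5))*(-4/7 - 1/1) = -105*(-4/7 - 1*1) = -105*(-4/7 - 1) = -105*(-11/7) = 165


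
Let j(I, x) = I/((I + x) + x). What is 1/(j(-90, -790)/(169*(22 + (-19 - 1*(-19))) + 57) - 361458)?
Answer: -630425/227872159641 ≈ -2.7666e-6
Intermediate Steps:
j(I, x) = I/(I + 2*x)
1/(j(-90, -790)/(169*(22 + (-19 - 1*(-19))) + 57) - 361458) = 1/((-90/(-90 + 2*(-790)))/(169*(22 + (-19 - 1*(-19))) + 57) - 361458) = 1/((-90/(-90 - 1580))/(169*(22 + (-19 + 19)) + 57) - 361458) = 1/((-90/(-1670))/(169*(22 + 0) + 57) - 361458) = 1/((-90*(-1/1670))/(169*22 + 57) - 361458) = 1/(9/(167*(3718 + 57)) - 361458) = 1/((9/167)/3775 - 361458) = 1/((9/167)*(1/3775) - 361458) = 1/(9/630425 - 361458) = 1/(-227872159641/630425) = -630425/227872159641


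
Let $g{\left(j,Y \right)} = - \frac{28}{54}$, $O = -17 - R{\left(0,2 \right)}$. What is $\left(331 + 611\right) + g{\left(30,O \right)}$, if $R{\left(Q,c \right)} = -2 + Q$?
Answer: $\frac{25420}{27} \approx 941.48$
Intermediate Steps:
$O = -15$ ($O = -17 - \left(-2 + 0\right) = -17 - -2 = -17 + 2 = -15$)
$g{\left(j,Y \right)} = - \frac{14}{27}$ ($g{\left(j,Y \right)} = \left(-28\right) \frac{1}{54} = - \frac{14}{27}$)
$\left(331 + 611\right) + g{\left(30,O \right)} = \left(331 + 611\right) - \frac{14}{27} = 942 - \frac{14}{27} = \frac{25420}{27}$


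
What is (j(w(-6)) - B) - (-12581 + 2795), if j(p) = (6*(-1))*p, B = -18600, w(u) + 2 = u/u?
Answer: 28392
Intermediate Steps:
w(u) = -1 (w(u) = -2 + u/u = -2 + 1 = -1)
j(p) = -6*p
(j(w(-6)) - B) - (-12581 + 2795) = (-6*(-1) - 1*(-18600)) - (-12581 + 2795) = (6 + 18600) - 1*(-9786) = 18606 + 9786 = 28392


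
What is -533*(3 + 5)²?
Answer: -34112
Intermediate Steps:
-533*(3 + 5)² = -533*8² = -533*64 = -34112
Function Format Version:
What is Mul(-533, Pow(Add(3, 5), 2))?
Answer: -34112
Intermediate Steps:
Mul(-533, Pow(Add(3, 5), 2)) = Mul(-533, Pow(8, 2)) = Mul(-533, 64) = -34112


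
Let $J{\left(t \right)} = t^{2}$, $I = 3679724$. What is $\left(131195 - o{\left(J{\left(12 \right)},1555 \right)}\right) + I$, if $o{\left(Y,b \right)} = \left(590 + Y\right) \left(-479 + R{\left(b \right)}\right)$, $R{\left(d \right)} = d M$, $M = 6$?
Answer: $-2685715$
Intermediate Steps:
$R{\left(d \right)} = 6 d$ ($R{\left(d \right)} = d 6 = 6 d$)
$o{\left(Y,b \right)} = \left(-479 + 6 b\right) \left(590 + Y\right)$ ($o{\left(Y,b \right)} = \left(590 + Y\right) \left(-479 + 6 b\right) = \left(-479 + 6 b\right) \left(590 + Y\right)$)
$\left(131195 - o{\left(J{\left(12 \right)},1555 \right)}\right) + I = \left(131195 - \left(-282610 - 479 \cdot 12^{2} + 3540 \cdot 1555 + 6 \cdot 12^{2} \cdot 1555\right)\right) + 3679724 = \left(131195 - \left(-282610 - 68976 + 5504700 + 6 \cdot 144 \cdot 1555\right)\right) + 3679724 = \left(131195 - \left(-282610 - 68976 + 5504700 + 1343520\right)\right) + 3679724 = \left(131195 - 6496634\right) + 3679724 = -6365439 + 3679724 = -2685715$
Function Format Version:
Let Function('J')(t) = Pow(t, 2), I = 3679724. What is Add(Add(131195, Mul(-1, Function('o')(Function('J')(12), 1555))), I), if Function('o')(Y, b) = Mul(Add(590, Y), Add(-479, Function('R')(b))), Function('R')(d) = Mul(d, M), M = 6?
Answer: -2685715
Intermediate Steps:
Function('R')(d) = Mul(6, d) (Function('R')(d) = Mul(d, 6) = Mul(6, d))
Function('o')(Y, b) = Mul(Add(-479, Mul(6, b)), Add(590, Y)) (Function('o')(Y, b) = Mul(Add(590, Y), Add(-479, Mul(6, b))) = Mul(Add(-479, Mul(6, b)), Add(590, Y)))
Add(Add(131195, Mul(-1, Function('o')(Function('J')(12), 1555))), I) = Add(Add(131195, Mul(-1, Add(-282610, Mul(-479, Pow(12, 2)), Mul(3540, 1555), Mul(6, Pow(12, 2), 1555)))), 3679724) = Add(Add(131195, Mul(-1, Add(-282610, Mul(-479, 144), 5504700, Mul(6, 144, 1555)))), 3679724) = Add(Add(131195, Mul(-1, Add(-282610, -68976, 5504700, 1343520))), 3679724) = Add(Add(131195, Mul(-1, 6496634)), 3679724) = Add(Add(131195, -6496634), 3679724) = Add(-6365439, 3679724) = -2685715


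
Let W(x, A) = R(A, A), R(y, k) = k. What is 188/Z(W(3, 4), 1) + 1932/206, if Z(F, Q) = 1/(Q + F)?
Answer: 97786/103 ≈ 949.38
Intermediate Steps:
W(x, A) = A
Z(F, Q) = 1/(F + Q)
188/Z(W(3, 4), 1) + 1932/206 = 188/(1/(4 + 1)) + 1932/206 = 188/(1/5) + 1932*(1/206) = 188/(1/5) + 966/103 = 188*5 + 966/103 = 940 + 966/103 = 97786/103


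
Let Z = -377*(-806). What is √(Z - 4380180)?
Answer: I*√4076318 ≈ 2019.0*I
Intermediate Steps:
Z = 303862
√(Z - 4380180) = √(303862 - 4380180) = √(-4076318) = I*√4076318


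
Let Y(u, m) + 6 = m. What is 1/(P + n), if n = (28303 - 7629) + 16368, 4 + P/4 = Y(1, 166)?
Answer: 1/37666 ≈ 2.6549e-5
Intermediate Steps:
Y(u, m) = -6 + m
P = 624 (P = -16 + 4*(-6 + 166) = -16 + 4*160 = -16 + 640 = 624)
n = 37042 (n = 20674 + 16368 = 37042)
1/(P + n) = 1/(624 + 37042) = 1/37666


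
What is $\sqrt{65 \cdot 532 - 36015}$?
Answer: $i \sqrt{1435} \approx 37.881 i$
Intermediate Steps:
$\sqrt{65 \cdot 532 - 36015} = \sqrt{34580 - 36015} = \sqrt{-1435} = i \sqrt{1435}$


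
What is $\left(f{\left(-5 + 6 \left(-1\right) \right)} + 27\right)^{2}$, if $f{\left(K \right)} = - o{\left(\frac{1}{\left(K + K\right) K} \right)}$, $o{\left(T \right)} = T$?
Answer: $\frac{42680089}{58564} \approx 728.78$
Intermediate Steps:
$f{\left(K \right)} = - \frac{1}{2 K^{2}}$ ($f{\left(K \right)} = - \frac{1}{\left(K + K\right) K} = - \frac{1}{2 K K} = - \frac{\frac{1}{2} \frac{1}{K}}{K} = - \frac{1}{2 K^{2}}$)
$\left(f{\left(-5 + 6 \left(-1\right) \right)} + 27\right)^{2} = \left(- \frac{1}{2 \left(-5 + 6 \left(-1\right)\right)^{2}} + 27\right)^{2} = \left(- \frac{1}{2 \left(-5 - 6\right)^{2}} + 27\right)^{2} = \left(- \frac{1}{2 \cdot 121} + 27\right)^{2} = \left(\left(- \frac{1}{2}\right) \frac{1}{121} + 27\right)^{2} = \left(- \frac{1}{242} + 27\right)^{2} = \left(\frac{6533}{242}\right)^{2} = \frac{42680089}{58564}$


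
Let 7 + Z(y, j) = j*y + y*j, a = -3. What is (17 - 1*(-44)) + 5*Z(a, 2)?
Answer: -34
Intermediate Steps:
Z(y, j) = -7 + 2*j*y (Z(y, j) = -7 + (j*y + y*j) = -7 + (j*y + j*y) = -7 + 2*j*y)
(17 - 1*(-44)) + 5*Z(a, 2) = (17 - 1*(-44)) + 5*(-7 + 2*2*(-3)) = (17 + 44) + 5*(-7 - 12) = 61 + 5*(-19) = 61 - 95 = -34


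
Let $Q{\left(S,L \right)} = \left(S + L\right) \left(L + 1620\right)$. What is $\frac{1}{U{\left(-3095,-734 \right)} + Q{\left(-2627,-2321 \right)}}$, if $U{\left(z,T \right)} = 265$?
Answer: $\frac{1}{3468813} \approx 2.8828 \cdot 10^{-7}$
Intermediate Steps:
$Q{\left(S,L \right)} = \left(1620 + L\right) \left(L + S\right)$ ($Q{\left(S,L \right)} = \left(L + S\right) \left(1620 + L\right) = \left(1620 + L\right) \left(L + S\right)$)
$\frac{1}{U{\left(-3095,-734 \right)} + Q{\left(-2627,-2321 \right)}} = \frac{1}{265 + \left(\left(-2321\right)^{2} + 1620 \left(-2321\right) + 1620 \left(-2627\right) - -6097267\right)} = \frac{1}{265 + \left(5387041 - 3760020 - 4255740 + 6097267\right)} = \frac{1}{265 + 3468548} = \frac{1}{3468813}$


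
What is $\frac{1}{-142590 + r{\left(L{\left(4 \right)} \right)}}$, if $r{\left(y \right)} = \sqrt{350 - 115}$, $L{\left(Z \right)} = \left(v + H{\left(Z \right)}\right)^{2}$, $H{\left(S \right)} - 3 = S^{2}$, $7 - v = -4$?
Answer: $- \frac{28518}{4066381573} - \frac{\sqrt{235}}{20331907865} \approx -7.0139 \cdot 10^{-6}$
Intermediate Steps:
$v = 11$ ($v = 7 - -4 = 7 + 4 = 11$)
$H{\left(S \right)} = 3 + S^{2}$
$L{\left(Z \right)} = \left(14 + Z^{2}\right)^{2}$ ($L{\left(Z \right)} = \left(11 + \left(3 + Z^{2}\right)\right)^{2} = \left(14 + Z^{2}\right)^{2}$)
$r{\left(y \right)} = \sqrt{235}$
$\frac{1}{-142590 + r{\left(L{\left(4 \right)} \right)}} = \frac{1}{-142590 + \sqrt{235}}$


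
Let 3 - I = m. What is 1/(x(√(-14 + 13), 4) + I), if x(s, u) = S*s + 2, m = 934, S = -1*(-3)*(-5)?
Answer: -929/863266 + 15*I/863266 ≈ -0.0010761 + 1.7376e-5*I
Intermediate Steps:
S = -15 (S = 3*(-5) = -15)
x(s, u) = 2 - 15*s (x(s, u) = -15*s + 2 = 2 - 15*s)
I = -931 (I = 3 - 1*934 = 3 - 934 = -931)
1/(x(√(-14 + 13), 4) + I) = 1/((2 - 15*√(-14 + 13)) - 931) = 1/((2 - 15*I) - 931) = 1/(-929 - 15*I) = (-929 + 15*I)/863266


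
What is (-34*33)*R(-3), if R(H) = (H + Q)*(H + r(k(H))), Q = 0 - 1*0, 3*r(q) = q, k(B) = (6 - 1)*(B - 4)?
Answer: -49368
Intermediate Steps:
k(B) = -20 + 5*B (k(B) = 5*(-4 + B) = -20 + 5*B)
r(q) = q/3
Q = 0 (Q = 0 + 0 = 0)
R(H) = H*(-20/3 + 8*H/3) (R(H) = (H + 0)*(H + (-20 + 5*H)/3) = H*(H + (-20/3 + 5*H/3)) = H*(-20/3 + 8*H/3))
(-34*33)*R(-3) = (-34*33)*((4/3)*(-3)*(-5 + 2*(-3))) = -1496*(-3)*(-5 - 6) = -1496*(-3)*(-11) = -1122*44 = -49368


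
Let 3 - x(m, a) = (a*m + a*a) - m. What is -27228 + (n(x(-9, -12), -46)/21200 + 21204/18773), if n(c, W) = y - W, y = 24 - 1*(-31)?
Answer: -10835954951927/397987600 ≈ -27227.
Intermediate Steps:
y = 55 (y = 24 + 31 = 55)
x(m, a) = 3 + m - a**2 - a*m (x(m, a) = 3 - ((a*m + a*a) - m) = 3 - ((a*m + a**2) - m) = 3 - ((a**2 + a*m) - m) = 3 - (a**2 - m + a*m) = 3 + (m - a**2 - a*m) = 3 + m - a**2 - a*m)
n(c, W) = 55 - W
-27228 + (n(x(-9, -12), -46)/21200 + 21204/18773) = -27228 + ((55 - 1*(-46))/21200 + 21204/18773) = -27228 + ((55 + 46)*(1/21200) + 21204*(1/18773)) = -27228 + (101*(1/21200) + 21204/18773) = -27228 + (101/21200 + 21204/18773) = -27228 + 451420873/397987600 = -10835954951927/397987600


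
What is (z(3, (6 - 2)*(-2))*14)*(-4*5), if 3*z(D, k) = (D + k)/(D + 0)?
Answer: 1400/9 ≈ 155.56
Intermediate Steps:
z(D, k) = (D + k)/(3*D) (z(D, k) = ((D + k)/(D + 0))/3 = ((D + k)/D)/3 = (D + k)/(3*D))
(z(3, (6 - 2)*(-2))*14)*(-4*5) = (((⅓)*(3 + (6 - 2)*(-2))/3)*14)*(-4*5) = (((⅓)*(⅓)*(3 + 4*(-2)))*14)*(-20) = (((⅓)*(⅓)*(3 - 8))*14)*(-20) = (((⅓)*(⅓)*(-5))*14)*(-20) = -5/9*14*(-20) = -70/9*(-20) = 1400/9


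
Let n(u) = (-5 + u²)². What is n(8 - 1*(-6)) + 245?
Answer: 36726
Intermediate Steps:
n(8 - 1*(-6)) + 245 = (-5 + (8 - 1*(-6))²)² + 245 = (-5 + (8 + 6)²)² + 245 = (-5 + 14²)² + 245 = (-5 + 196)² + 245 = 191² + 245 = 36481 + 245 = 36726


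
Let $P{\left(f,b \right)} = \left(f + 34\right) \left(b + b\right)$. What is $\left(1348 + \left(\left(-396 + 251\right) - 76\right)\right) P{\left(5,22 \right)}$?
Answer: $1933932$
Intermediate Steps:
$P{\left(f,b \right)} = 2 b \left(34 + f\right)$ ($P{\left(f,b \right)} = \left(34 + f\right) 2 b = 2 b \left(34 + f\right)$)
$\left(1348 + \left(\left(-396 + 251\right) - 76\right)\right) P{\left(5,22 \right)} = \left(1348 + \left(\left(-396 + 251\right) - 76\right)\right) 2 \cdot 22 \left(34 + 5\right) = \left(1348 - 221\right) 2 \cdot 22 \cdot 39 = \left(1348 - 221\right) 1716 = 1127 \cdot 1716 = 1933932$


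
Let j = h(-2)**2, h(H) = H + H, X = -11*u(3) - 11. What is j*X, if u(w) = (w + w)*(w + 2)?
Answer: -5456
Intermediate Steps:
u(w) = 2*w*(2 + w) (u(w) = (2*w)*(2 + w) = 2*w*(2 + w))
X = -341 (X = -22*3*(2 + 3) - 11 = -22*3*5 - 11 = -11*30 - 11 = -330 - 11 = -341)
h(H) = 2*H
j = 16 (j = (2*(-2))**2 = (-4)**2 = 16)
j*X = 16*(-341) = -5456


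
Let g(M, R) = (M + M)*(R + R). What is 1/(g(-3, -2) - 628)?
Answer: -1/604 ≈ -0.0016556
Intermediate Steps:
g(M, R) = 4*M*R (g(M, R) = (2*M)*(2*R) = 4*M*R)
1/(g(-3, -2) - 628) = 1/(4*(-3)*(-2) - 628) = 1/(24 - 628) = 1/(-604) = -1/604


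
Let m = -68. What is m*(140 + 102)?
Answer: -16456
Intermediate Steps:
m*(140 + 102) = -68*(140 + 102) = -68*242 = -16456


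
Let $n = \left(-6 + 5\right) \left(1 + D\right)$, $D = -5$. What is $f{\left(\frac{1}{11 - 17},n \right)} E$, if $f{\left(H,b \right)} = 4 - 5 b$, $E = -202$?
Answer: $3232$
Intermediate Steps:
$n = 4$ ($n = \left(-6 + 5\right) \left(1 - 5\right) = \left(-1\right) \left(-4\right) = 4$)
$f{\left(\frac{1}{11 - 17},n \right)} E = \left(4 - 20\right) \left(-202\right) = \left(-16\right) \left(-202\right) = 3232$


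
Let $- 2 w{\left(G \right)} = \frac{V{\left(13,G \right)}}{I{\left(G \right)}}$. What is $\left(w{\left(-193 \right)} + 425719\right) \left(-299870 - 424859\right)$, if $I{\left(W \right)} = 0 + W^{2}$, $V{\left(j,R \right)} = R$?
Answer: $- \frac{119092930113015}{386} \approx -3.0853 \cdot 10^{11}$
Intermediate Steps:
$I{\left(W \right)} = W^{2}$
$w{\left(G \right)} = - \frac{1}{2 G}$ ($w{\left(G \right)} = - \frac{G \frac{1}{G^{2}}}{2} = - \frac{1}{2 G}$)
$\left(w{\left(-193 \right)} + 425719\right) \left(-299870 - 424859\right) = \left(- \frac{1}{2 \left(-193\right)} + 425719\right) \left(-299870 - 424859\right) = \left(\left(- \frac{1}{2}\right) \left(- \frac{1}{193}\right) + 425719\right) \left(-724729\right) = \left(\frac{1}{386} + 425719\right) \left(-724729\right) = \frac{164327535}{386} \left(-724729\right) = - \frac{119092930113015}{386}$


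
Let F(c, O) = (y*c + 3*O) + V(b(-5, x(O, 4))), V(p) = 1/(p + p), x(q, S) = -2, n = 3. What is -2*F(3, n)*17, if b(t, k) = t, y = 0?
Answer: -1513/5 ≈ -302.60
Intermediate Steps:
V(p) = 1/(2*p)
F(c, O) = -⅒ + 3*O (F(c, O) = (0*c + 3*O) + (½)/(-5) = (0 + 3*O) + (½)*(-⅕) = 3*O - ⅒ = -⅒ + 3*O)
-2*F(3, n)*17 = -2*(-⅒ + 3*3)*17 = -2*(-⅒ + 9)*17 = -2*89/10*17 = -89/5*17 = -1513/5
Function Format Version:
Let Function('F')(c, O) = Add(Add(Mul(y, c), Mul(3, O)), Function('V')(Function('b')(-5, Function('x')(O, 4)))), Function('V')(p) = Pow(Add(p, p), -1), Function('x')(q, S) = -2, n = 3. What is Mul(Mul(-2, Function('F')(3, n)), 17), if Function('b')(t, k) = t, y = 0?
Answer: Rational(-1513, 5) ≈ -302.60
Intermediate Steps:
Function('V')(p) = Mul(Rational(1, 2), Pow(p, -1)) (Function('V')(p) = Pow(Mul(2, p), -1) = Mul(Rational(1, 2), Pow(p, -1)))
Function('F')(c, O) = Add(Rational(-1, 10), Mul(3, O)) (Function('F')(c, O) = Add(Add(Mul(0, c), Mul(3, O)), Mul(Rational(1, 2), Pow(-5, -1))) = Add(Add(0, Mul(3, O)), Mul(Rational(1, 2), Rational(-1, 5))) = Add(Mul(3, O), Rational(-1, 10)) = Add(Rational(-1, 10), Mul(3, O)))
Mul(Mul(-2, Function('F')(3, n)), 17) = Mul(Mul(-2, Add(Rational(-1, 10), Mul(3, 3))), 17) = Mul(Mul(-2, Add(Rational(-1, 10), 9)), 17) = Mul(Mul(-2, Rational(89, 10)), 17) = Mul(Rational(-89, 5), 17) = Rational(-1513, 5)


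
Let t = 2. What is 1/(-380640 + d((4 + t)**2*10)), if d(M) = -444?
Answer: -1/381084 ≈ -2.6241e-6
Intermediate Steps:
1/(-380640 + d((4 + t)**2*10)) = 1/(-380640 - 444) = 1/(-381084) = -1/381084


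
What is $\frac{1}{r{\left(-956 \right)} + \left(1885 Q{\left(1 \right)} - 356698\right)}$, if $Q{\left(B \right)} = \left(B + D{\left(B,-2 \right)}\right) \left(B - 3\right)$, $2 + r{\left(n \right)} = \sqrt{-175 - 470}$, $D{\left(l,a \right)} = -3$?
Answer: $- \frac{1624}{567035843} - \frac{i \sqrt{645}}{121912706245} \approx -2.864 \cdot 10^{-6} - 2.0832 \cdot 10^{-10} i$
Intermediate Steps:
$r{\left(n \right)} = -2 + i \sqrt{645}$ ($r{\left(n \right)} = -2 + \sqrt{-175 - 470} = -2 + \sqrt{-645} = -2 + i \sqrt{645}$)
$Q{\left(B \right)} = \left(-3 + B\right)^{2}$ ($Q{\left(B \right)} = \left(B - 3\right) \left(B - 3\right) = \left(-3 + B\right) \left(-3 + B\right) = \left(-3 + B\right)^{2}$)
$\frac{1}{r{\left(-956 \right)} + \left(1885 Q{\left(1 \right)} - 356698\right)} = \frac{1}{\left(-2 + i \sqrt{645}\right) - \left(356698 - 1885 \left(9 + 1^{2} - 6\right)\right)} = \frac{1}{\left(-2 + i \sqrt{645}\right) - \left(356698 - 1885 \left(9 + 1 - 6\right)\right)} = \frac{1}{\left(-2 + i \sqrt{645}\right) + \left(1885 \cdot 4 - 356698\right)} = \frac{1}{\left(-2 + i \sqrt{645}\right) + \left(7540 - 356698\right)} = \frac{1}{\left(-2 + i \sqrt{645}\right) - 349158} = \frac{1}{-349160 + i \sqrt{645}}$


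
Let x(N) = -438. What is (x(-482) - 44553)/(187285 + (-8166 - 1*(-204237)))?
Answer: -44991/383356 ≈ -0.11736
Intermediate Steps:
(x(-482) - 44553)/(187285 + (-8166 - 1*(-204237))) = (-438 - 44553)/(187285 + (-8166 - 1*(-204237))) = -44991/(187285 + (-8166 + 204237)) = -44991/(187285 + 196071) = -44991/383356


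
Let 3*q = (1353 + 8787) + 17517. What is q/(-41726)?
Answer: -9219/41726 ≈ -0.22094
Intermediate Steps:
q = 9219 (q = ((1353 + 8787) + 17517)/3 = (10140 + 17517)/3 = (1/3)*27657 = 9219)
q/(-41726) = 9219/(-41726) = 9219*(-1/41726) = -9219/41726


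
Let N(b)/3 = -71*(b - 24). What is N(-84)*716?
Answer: 16470864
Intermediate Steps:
N(b) = 5112 - 213*b (N(b) = 3*(-71*(b - 24)) = 3*(-71*(-24 + b)) = 3*(1704 - 71*b) = 5112 - 213*b)
N(-84)*716 = (5112 - 213*(-84))*716 = (5112 + 17892)*716 = 23004*716 = 16470864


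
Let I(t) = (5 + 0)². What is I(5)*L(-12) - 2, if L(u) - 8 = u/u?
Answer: 223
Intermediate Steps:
I(t) = 25 (I(t) = 5² = 25)
L(u) = 9 (L(u) = 8 + u/u = 8 + 1 = 9)
I(5)*L(-12) - 2 = 25*9 - 2 = 225 - 2 = 223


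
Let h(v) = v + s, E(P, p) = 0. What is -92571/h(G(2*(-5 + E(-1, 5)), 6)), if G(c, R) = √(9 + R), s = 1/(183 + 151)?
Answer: 30918714/1673339 - 10326850476*√15/1673339 ≈ -23883.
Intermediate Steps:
s = 1/334 ≈ 0.0029940
h(v) = 1/334 + v (h(v) = v + 1/334 = 1/334 + v)
-92571/h(G(2*(-5 + E(-1, 5)), 6)) = -92571/(1/334 + √(9 + 6)) = -92571/(1/334 + √15)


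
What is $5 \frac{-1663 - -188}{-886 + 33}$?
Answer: $\frac{7375}{853} \approx 8.646$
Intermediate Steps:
$5 \frac{-1663 - -188}{-886 + 33} = 5 \frac{-1663 + 188}{-853} = 5 \left(\left(-1475\right) \left(- \frac{1}{853}\right)\right) = 5 \cdot \frac{1475}{853} = \frac{7375}{853}$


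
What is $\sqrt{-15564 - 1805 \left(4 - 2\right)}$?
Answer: $i \sqrt{19174} \approx 138.47 i$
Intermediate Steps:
$\sqrt{-15564 - 1805 \left(4 - 2\right)} = \sqrt{-15564 - 3610} = \sqrt{-19174} = i \sqrt{19174}$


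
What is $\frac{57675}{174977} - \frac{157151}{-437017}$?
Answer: $\frac{52702766002}{76467923609} \approx 0.68921$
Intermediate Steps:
$\frac{57675}{174977} - \frac{157151}{-437017} = 57675 \cdot \frac{1}{174977} - - \frac{157151}{437017} = \frac{57675}{174977} + \frac{157151}{437017} = \frac{52702766002}{76467923609}$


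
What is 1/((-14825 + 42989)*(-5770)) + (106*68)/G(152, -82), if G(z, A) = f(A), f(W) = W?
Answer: -585672633161/6662757480 ≈ -87.902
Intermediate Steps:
G(z, A) = A
1/((-14825 + 42989)*(-5770)) + (106*68)/G(152, -82) = 1/((-14825 + 42989)*(-5770)) + (106*68)/(-82) = -1/5770/28164 + 7208*(-1/82) = (1/28164)*(-1/5770) - 3604/41 = -1/162506280 - 3604/41 = -585672633161/6662757480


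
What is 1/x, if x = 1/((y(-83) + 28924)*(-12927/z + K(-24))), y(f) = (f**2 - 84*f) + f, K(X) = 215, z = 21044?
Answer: 96325741083/10522 ≈ 9.1547e+6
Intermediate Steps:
y(f) = f**2 - 83*f
x = 10522/96325741083 (x = 1/((-83*(-83 - 83) + 28924)*(-12927/21044 + 215)) = 1/((-83*(-166) + 28924)*(-12927*1/21044 + 215)) = 1/((13778 + 28924)*(-12927/21044 + 215)) = 1/(42702*(4511533/21044)) = 1/(96325741083/10522) = 10522/96325741083 ≈ 1.0923e-7)
1/x = 1/(10522/96325741083) = 96325741083/10522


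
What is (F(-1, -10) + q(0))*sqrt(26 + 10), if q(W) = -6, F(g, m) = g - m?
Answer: 18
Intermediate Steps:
(F(-1, -10) + q(0))*sqrt(26 + 10) = ((-1 - 1*(-10)) - 6)*sqrt(26 + 10) = ((-1 + 10) - 6)*sqrt(36) = (9 - 6)*6 = 3*6 = 18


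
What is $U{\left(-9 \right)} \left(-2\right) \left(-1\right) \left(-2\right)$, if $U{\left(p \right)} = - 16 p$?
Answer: $-576$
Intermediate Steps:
$U{\left(-9 \right)} \left(-2\right) \left(-1\right) \left(-2\right) = \left(-16\right) \left(-9\right) \left(-2\right) \left(-1\right) \left(-2\right) = 144 \cdot 2 \left(-2\right) = 144 \left(-4\right) = -576$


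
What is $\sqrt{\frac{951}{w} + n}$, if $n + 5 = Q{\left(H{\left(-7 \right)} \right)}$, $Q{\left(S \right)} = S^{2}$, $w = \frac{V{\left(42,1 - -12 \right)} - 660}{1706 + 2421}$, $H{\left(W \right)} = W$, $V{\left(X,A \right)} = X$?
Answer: $\frac{3 i \sqrt{29737130}}{206} \approx 79.415 i$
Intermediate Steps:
$w = - \frac{618}{4127}$ ($w = \frac{42 - 660}{1706 + 2421} = - \frac{618}{4127} \approx -0.14975$)
$n = 44$ ($n = -5 + \left(-7\right)^{2} = -5 + 49 = 44$)
$\sqrt{\frac{951}{w} + n} = \sqrt{\frac{951}{- \frac{618}{4127}} + 44} = \sqrt{951 \left(- \frac{4127}{618}\right) + 44} = \sqrt{- \frac{1308259}{206} + 44} = \sqrt{- \frac{1299195}{206}} = \frac{3 i \sqrt{29737130}}{206}$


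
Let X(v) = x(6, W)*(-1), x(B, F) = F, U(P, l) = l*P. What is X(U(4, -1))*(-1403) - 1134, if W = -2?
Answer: -3940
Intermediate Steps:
U(P, l) = P*l
X(v) = 2 (X(v) = -2*(-1) = 2)
X(U(4, -1))*(-1403) - 1134 = 2*(-1403) - 1134 = -2806 - 1134 = -3940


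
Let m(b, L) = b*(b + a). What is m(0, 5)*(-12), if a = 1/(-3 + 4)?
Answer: 0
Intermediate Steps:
a = 1 (a = 1/1 = 1)
m(b, L) = b*(1 + b) (m(b, L) = b*(b + 1) = b*(1 + b))
m(0, 5)*(-12) = (0*(1 + 0))*(-12) = (0*1)*(-12) = 0*(-12) = 0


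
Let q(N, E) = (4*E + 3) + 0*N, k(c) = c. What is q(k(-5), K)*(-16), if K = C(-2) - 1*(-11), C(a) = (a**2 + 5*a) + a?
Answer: -240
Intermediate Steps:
C(a) = a**2 + 6*a
K = 3 (K = -2*(6 - 2) - 1*(-11) = -2*4 + 11 = -8 + 11 = 3)
q(N, E) = 3 + 4*E (q(N, E) = (3 + 4*E) + 0 = 3 + 4*E)
q(k(-5), K)*(-16) = (3 + 4*3)*(-16) = (3 + 12)*(-16) = 15*(-16) = -240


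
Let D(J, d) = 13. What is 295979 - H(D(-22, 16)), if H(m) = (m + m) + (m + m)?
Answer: 295927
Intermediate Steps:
H(m) = 4*m (H(m) = 2*m + 2*m = 4*m)
295979 - H(D(-22, 16)) = 295979 - 4*13 = 295979 - 1*52 = 295979 - 52 = 295927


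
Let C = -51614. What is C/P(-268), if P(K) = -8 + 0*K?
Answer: 25807/4 ≈ 6451.8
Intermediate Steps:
P(K) = -8 (P(K) = -8 + 0 = -8)
C/P(-268) = -51614/(-8) = -51614*(-⅛) = 25807/4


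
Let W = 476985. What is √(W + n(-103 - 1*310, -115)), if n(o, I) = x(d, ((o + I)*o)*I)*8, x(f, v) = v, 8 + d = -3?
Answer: I*√200141895 ≈ 14147.0*I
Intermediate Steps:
d = -11 (d = -8 - 3 = -11)
n(o, I) = 8*I*o*(I + o) (n(o, I) = (((o + I)*o)*I)*8 = (((I + o)*o)*I)*8 = ((o*(I + o))*I)*8 = (I*o*(I + o))*8 = 8*I*o*(I + o))
√(W + n(-103 - 1*310, -115)) = √(476985 + 8*(-115)*(-103 - 1*310)*(-115 + (-103 - 1*310))) = √(476985 + 8*(-115)*(-103 - 310)*(-115 + (-103 - 310))) = √(476985 + 8*(-115)*(-413)*(-115 - 413)) = √(476985 + 8*(-115)*(-413)*(-528)) = √(476985 - 200618880) = √(-200141895) = I*√200141895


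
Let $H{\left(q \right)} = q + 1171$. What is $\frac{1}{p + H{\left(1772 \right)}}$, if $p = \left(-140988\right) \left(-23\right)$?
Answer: $\frac{1}{3245667} \approx 3.081 \cdot 10^{-7}$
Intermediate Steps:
$H{\left(q \right)} = 1171 + q$
$p = 3242724$
$\frac{1}{p + H{\left(1772 \right)}} = \frac{1}{3242724 + \left(1171 + 1772\right)} = \frac{1}{3242724 + 2943} = \frac{1}{3245667}$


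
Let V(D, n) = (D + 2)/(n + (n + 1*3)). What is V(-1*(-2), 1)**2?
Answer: 16/25 ≈ 0.64000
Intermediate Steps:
V(D, n) = (2 + D)/(3 + 2*n) (V(D, n) = (2 + D)/(n + (n + 3)) = (2 + D)/(n + (3 + n)) = (2 + D)/(3 + 2*n))
V(-1*(-2), 1)**2 = ((2 - 1*(-2))/(3 + 2*1))**2 = ((2 + 2)/(3 + 2))**2 = (4/5)**2 = 16/25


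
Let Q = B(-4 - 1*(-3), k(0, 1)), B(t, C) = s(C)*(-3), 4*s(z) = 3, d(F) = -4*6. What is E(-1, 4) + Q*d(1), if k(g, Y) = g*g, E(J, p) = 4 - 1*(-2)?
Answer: 60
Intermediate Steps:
E(J, p) = 6 (E(J, p) = 4 + 2 = 6)
k(g, Y) = g**2
d(F) = -24
s(z) = 3/4 (s(z) = (1/4)*3 = 3/4)
B(t, C) = -9/4 (B(t, C) = (3/4)*(-3) = -9/4)
Q = -9/4 ≈ -2.2500
E(-1, 4) + Q*d(1) = 6 - 9/4*(-24) = 6 + 54 = 60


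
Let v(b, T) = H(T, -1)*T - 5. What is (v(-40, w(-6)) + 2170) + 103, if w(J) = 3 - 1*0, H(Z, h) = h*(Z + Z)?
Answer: 2250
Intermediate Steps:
H(Z, h) = 2*Z*h (H(Z, h) = h*(2*Z) = 2*Z*h)
w(J) = 3 (w(J) = 3 + 0 = 3)
v(b, T) = -5 - 2*T**2 (v(b, T) = (2*T*(-1))*T - 5 = (-2*T)*T - 5 = -2*T**2 - 5 = -5 - 2*T**2)
(v(-40, w(-6)) + 2170) + 103 = ((-5 - 2*3**2) + 2170) + 103 = ((-5 - 2*9) + 2170) + 103 = ((-5 - 18) + 2170) + 103 = (-23 + 2170) + 103 = 2147 + 103 = 2250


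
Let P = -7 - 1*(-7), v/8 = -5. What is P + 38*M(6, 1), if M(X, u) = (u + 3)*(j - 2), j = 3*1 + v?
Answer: -5928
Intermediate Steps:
v = -40 (v = 8*(-5) = -40)
j = -37 (j = 3*1 - 40 = 3 - 40 = -37)
M(X, u) = -117 - 39*u (M(X, u) = (u + 3)*(-37 - 2) = (3 + u)*(-39) = -117 - 39*u)
P = 0 (P = -7 + 7 = 0)
P + 38*M(6, 1) = 0 + 38*(-117 - 39*1) = 0 + 38*(-117 - 39) = 0 + 38*(-156) = 0 - 5928 = -5928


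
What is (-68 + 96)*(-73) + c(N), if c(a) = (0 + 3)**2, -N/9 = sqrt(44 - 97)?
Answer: -2035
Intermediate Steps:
N = -9*I*sqrt(53) (N = -9*sqrt(44 - 97) = -9*I*sqrt(53) ≈ -65.521*I)
c(a) = 9 (c(a) = 3**2 = 9)
(-68 + 96)*(-73) + c(N) = (-68 + 96)*(-73) + 9 = 28*(-73) + 9 = -2044 + 9 = -2035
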